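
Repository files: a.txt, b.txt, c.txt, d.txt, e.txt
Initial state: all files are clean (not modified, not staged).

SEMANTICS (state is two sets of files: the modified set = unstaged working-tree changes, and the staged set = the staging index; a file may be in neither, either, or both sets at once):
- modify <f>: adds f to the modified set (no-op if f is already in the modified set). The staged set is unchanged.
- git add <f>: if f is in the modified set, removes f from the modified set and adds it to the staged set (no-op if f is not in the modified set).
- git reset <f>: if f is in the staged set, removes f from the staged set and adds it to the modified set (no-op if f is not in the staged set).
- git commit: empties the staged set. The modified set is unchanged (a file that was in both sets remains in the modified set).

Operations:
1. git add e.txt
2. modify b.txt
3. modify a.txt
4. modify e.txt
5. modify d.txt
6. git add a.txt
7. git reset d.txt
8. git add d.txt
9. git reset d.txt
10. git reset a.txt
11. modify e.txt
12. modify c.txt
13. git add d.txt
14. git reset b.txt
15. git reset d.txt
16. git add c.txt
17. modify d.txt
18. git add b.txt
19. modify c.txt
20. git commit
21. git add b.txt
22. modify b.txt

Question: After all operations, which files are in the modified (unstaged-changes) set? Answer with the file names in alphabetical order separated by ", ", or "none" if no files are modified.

Answer: a.txt, b.txt, c.txt, d.txt, e.txt

Derivation:
After op 1 (git add e.txt): modified={none} staged={none}
After op 2 (modify b.txt): modified={b.txt} staged={none}
After op 3 (modify a.txt): modified={a.txt, b.txt} staged={none}
After op 4 (modify e.txt): modified={a.txt, b.txt, e.txt} staged={none}
After op 5 (modify d.txt): modified={a.txt, b.txt, d.txt, e.txt} staged={none}
After op 6 (git add a.txt): modified={b.txt, d.txt, e.txt} staged={a.txt}
After op 7 (git reset d.txt): modified={b.txt, d.txt, e.txt} staged={a.txt}
After op 8 (git add d.txt): modified={b.txt, e.txt} staged={a.txt, d.txt}
After op 9 (git reset d.txt): modified={b.txt, d.txt, e.txt} staged={a.txt}
After op 10 (git reset a.txt): modified={a.txt, b.txt, d.txt, e.txt} staged={none}
After op 11 (modify e.txt): modified={a.txt, b.txt, d.txt, e.txt} staged={none}
After op 12 (modify c.txt): modified={a.txt, b.txt, c.txt, d.txt, e.txt} staged={none}
After op 13 (git add d.txt): modified={a.txt, b.txt, c.txt, e.txt} staged={d.txt}
After op 14 (git reset b.txt): modified={a.txt, b.txt, c.txt, e.txt} staged={d.txt}
After op 15 (git reset d.txt): modified={a.txt, b.txt, c.txt, d.txt, e.txt} staged={none}
After op 16 (git add c.txt): modified={a.txt, b.txt, d.txt, e.txt} staged={c.txt}
After op 17 (modify d.txt): modified={a.txt, b.txt, d.txt, e.txt} staged={c.txt}
After op 18 (git add b.txt): modified={a.txt, d.txt, e.txt} staged={b.txt, c.txt}
After op 19 (modify c.txt): modified={a.txt, c.txt, d.txt, e.txt} staged={b.txt, c.txt}
After op 20 (git commit): modified={a.txt, c.txt, d.txt, e.txt} staged={none}
After op 21 (git add b.txt): modified={a.txt, c.txt, d.txt, e.txt} staged={none}
After op 22 (modify b.txt): modified={a.txt, b.txt, c.txt, d.txt, e.txt} staged={none}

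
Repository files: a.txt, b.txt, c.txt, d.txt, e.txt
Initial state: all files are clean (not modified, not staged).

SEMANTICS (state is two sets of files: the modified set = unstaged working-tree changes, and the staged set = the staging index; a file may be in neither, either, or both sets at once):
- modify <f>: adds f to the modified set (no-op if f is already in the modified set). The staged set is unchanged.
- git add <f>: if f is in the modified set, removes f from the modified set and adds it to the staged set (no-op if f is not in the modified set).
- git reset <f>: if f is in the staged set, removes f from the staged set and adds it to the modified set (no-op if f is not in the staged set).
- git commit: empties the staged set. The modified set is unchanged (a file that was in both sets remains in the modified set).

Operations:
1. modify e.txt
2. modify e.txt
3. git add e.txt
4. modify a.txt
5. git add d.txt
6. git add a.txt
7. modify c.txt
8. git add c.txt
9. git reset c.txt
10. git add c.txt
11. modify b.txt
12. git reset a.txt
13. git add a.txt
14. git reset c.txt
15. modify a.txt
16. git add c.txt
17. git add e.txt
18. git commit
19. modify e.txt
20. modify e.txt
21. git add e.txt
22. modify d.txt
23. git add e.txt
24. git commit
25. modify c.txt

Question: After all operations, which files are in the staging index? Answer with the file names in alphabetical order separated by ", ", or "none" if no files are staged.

After op 1 (modify e.txt): modified={e.txt} staged={none}
After op 2 (modify e.txt): modified={e.txt} staged={none}
After op 3 (git add e.txt): modified={none} staged={e.txt}
After op 4 (modify a.txt): modified={a.txt} staged={e.txt}
After op 5 (git add d.txt): modified={a.txt} staged={e.txt}
After op 6 (git add a.txt): modified={none} staged={a.txt, e.txt}
After op 7 (modify c.txt): modified={c.txt} staged={a.txt, e.txt}
After op 8 (git add c.txt): modified={none} staged={a.txt, c.txt, e.txt}
After op 9 (git reset c.txt): modified={c.txt} staged={a.txt, e.txt}
After op 10 (git add c.txt): modified={none} staged={a.txt, c.txt, e.txt}
After op 11 (modify b.txt): modified={b.txt} staged={a.txt, c.txt, e.txt}
After op 12 (git reset a.txt): modified={a.txt, b.txt} staged={c.txt, e.txt}
After op 13 (git add a.txt): modified={b.txt} staged={a.txt, c.txt, e.txt}
After op 14 (git reset c.txt): modified={b.txt, c.txt} staged={a.txt, e.txt}
After op 15 (modify a.txt): modified={a.txt, b.txt, c.txt} staged={a.txt, e.txt}
After op 16 (git add c.txt): modified={a.txt, b.txt} staged={a.txt, c.txt, e.txt}
After op 17 (git add e.txt): modified={a.txt, b.txt} staged={a.txt, c.txt, e.txt}
After op 18 (git commit): modified={a.txt, b.txt} staged={none}
After op 19 (modify e.txt): modified={a.txt, b.txt, e.txt} staged={none}
After op 20 (modify e.txt): modified={a.txt, b.txt, e.txt} staged={none}
After op 21 (git add e.txt): modified={a.txt, b.txt} staged={e.txt}
After op 22 (modify d.txt): modified={a.txt, b.txt, d.txt} staged={e.txt}
After op 23 (git add e.txt): modified={a.txt, b.txt, d.txt} staged={e.txt}
After op 24 (git commit): modified={a.txt, b.txt, d.txt} staged={none}
After op 25 (modify c.txt): modified={a.txt, b.txt, c.txt, d.txt} staged={none}

Answer: none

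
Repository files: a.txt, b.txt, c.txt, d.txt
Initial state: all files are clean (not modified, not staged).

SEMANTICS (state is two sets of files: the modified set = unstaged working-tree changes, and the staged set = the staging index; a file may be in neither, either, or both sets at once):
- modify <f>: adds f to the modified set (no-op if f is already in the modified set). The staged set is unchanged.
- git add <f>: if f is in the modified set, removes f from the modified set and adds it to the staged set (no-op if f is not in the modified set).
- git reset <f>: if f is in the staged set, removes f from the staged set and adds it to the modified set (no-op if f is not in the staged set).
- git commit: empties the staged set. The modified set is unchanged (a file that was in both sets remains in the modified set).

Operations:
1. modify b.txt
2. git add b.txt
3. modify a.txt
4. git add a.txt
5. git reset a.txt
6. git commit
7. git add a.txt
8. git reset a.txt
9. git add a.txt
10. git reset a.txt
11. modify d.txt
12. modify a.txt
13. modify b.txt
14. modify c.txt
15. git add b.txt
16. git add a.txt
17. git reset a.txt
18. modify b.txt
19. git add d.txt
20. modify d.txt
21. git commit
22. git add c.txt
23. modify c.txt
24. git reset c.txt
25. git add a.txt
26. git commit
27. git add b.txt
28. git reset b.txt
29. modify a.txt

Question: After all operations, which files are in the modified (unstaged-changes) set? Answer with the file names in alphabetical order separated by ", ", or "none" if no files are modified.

After op 1 (modify b.txt): modified={b.txt} staged={none}
After op 2 (git add b.txt): modified={none} staged={b.txt}
After op 3 (modify a.txt): modified={a.txt} staged={b.txt}
After op 4 (git add a.txt): modified={none} staged={a.txt, b.txt}
After op 5 (git reset a.txt): modified={a.txt} staged={b.txt}
After op 6 (git commit): modified={a.txt} staged={none}
After op 7 (git add a.txt): modified={none} staged={a.txt}
After op 8 (git reset a.txt): modified={a.txt} staged={none}
After op 9 (git add a.txt): modified={none} staged={a.txt}
After op 10 (git reset a.txt): modified={a.txt} staged={none}
After op 11 (modify d.txt): modified={a.txt, d.txt} staged={none}
After op 12 (modify a.txt): modified={a.txt, d.txt} staged={none}
After op 13 (modify b.txt): modified={a.txt, b.txt, d.txt} staged={none}
After op 14 (modify c.txt): modified={a.txt, b.txt, c.txt, d.txt} staged={none}
After op 15 (git add b.txt): modified={a.txt, c.txt, d.txt} staged={b.txt}
After op 16 (git add a.txt): modified={c.txt, d.txt} staged={a.txt, b.txt}
After op 17 (git reset a.txt): modified={a.txt, c.txt, d.txt} staged={b.txt}
After op 18 (modify b.txt): modified={a.txt, b.txt, c.txt, d.txt} staged={b.txt}
After op 19 (git add d.txt): modified={a.txt, b.txt, c.txt} staged={b.txt, d.txt}
After op 20 (modify d.txt): modified={a.txt, b.txt, c.txt, d.txt} staged={b.txt, d.txt}
After op 21 (git commit): modified={a.txt, b.txt, c.txt, d.txt} staged={none}
After op 22 (git add c.txt): modified={a.txt, b.txt, d.txt} staged={c.txt}
After op 23 (modify c.txt): modified={a.txt, b.txt, c.txt, d.txt} staged={c.txt}
After op 24 (git reset c.txt): modified={a.txt, b.txt, c.txt, d.txt} staged={none}
After op 25 (git add a.txt): modified={b.txt, c.txt, d.txt} staged={a.txt}
After op 26 (git commit): modified={b.txt, c.txt, d.txt} staged={none}
After op 27 (git add b.txt): modified={c.txt, d.txt} staged={b.txt}
After op 28 (git reset b.txt): modified={b.txt, c.txt, d.txt} staged={none}
After op 29 (modify a.txt): modified={a.txt, b.txt, c.txt, d.txt} staged={none}

Answer: a.txt, b.txt, c.txt, d.txt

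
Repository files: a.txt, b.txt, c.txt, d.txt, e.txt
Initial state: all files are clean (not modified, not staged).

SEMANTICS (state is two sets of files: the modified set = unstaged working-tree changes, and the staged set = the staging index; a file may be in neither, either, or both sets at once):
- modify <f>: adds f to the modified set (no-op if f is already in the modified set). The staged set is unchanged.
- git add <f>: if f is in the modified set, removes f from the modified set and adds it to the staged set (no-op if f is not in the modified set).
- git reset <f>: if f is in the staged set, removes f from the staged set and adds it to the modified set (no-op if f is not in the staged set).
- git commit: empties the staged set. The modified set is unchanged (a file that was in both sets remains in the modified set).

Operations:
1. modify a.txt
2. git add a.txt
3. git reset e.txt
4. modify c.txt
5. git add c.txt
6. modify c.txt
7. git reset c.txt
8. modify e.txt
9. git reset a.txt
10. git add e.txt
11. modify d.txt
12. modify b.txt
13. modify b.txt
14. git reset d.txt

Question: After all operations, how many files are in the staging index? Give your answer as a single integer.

Answer: 1

Derivation:
After op 1 (modify a.txt): modified={a.txt} staged={none}
After op 2 (git add a.txt): modified={none} staged={a.txt}
After op 3 (git reset e.txt): modified={none} staged={a.txt}
After op 4 (modify c.txt): modified={c.txt} staged={a.txt}
After op 5 (git add c.txt): modified={none} staged={a.txt, c.txt}
After op 6 (modify c.txt): modified={c.txt} staged={a.txt, c.txt}
After op 7 (git reset c.txt): modified={c.txt} staged={a.txt}
After op 8 (modify e.txt): modified={c.txt, e.txt} staged={a.txt}
After op 9 (git reset a.txt): modified={a.txt, c.txt, e.txt} staged={none}
After op 10 (git add e.txt): modified={a.txt, c.txt} staged={e.txt}
After op 11 (modify d.txt): modified={a.txt, c.txt, d.txt} staged={e.txt}
After op 12 (modify b.txt): modified={a.txt, b.txt, c.txt, d.txt} staged={e.txt}
After op 13 (modify b.txt): modified={a.txt, b.txt, c.txt, d.txt} staged={e.txt}
After op 14 (git reset d.txt): modified={a.txt, b.txt, c.txt, d.txt} staged={e.txt}
Final staged set: {e.txt} -> count=1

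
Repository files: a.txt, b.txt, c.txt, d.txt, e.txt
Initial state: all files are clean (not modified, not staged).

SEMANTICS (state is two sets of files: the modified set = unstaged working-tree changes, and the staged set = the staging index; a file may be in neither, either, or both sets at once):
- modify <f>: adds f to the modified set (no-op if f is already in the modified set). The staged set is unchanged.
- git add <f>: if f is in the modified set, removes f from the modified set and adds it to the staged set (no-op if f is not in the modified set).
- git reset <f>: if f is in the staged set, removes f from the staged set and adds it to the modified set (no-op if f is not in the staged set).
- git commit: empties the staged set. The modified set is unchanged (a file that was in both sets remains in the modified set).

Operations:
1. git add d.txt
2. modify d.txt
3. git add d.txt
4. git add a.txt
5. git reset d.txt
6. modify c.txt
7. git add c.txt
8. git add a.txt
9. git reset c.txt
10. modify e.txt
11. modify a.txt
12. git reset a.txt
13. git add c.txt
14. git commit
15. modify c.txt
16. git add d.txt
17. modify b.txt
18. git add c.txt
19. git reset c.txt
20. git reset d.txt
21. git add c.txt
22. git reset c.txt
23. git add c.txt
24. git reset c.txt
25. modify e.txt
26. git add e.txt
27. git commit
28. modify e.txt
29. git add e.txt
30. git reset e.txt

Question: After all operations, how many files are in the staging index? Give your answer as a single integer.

After op 1 (git add d.txt): modified={none} staged={none}
After op 2 (modify d.txt): modified={d.txt} staged={none}
After op 3 (git add d.txt): modified={none} staged={d.txt}
After op 4 (git add a.txt): modified={none} staged={d.txt}
After op 5 (git reset d.txt): modified={d.txt} staged={none}
After op 6 (modify c.txt): modified={c.txt, d.txt} staged={none}
After op 7 (git add c.txt): modified={d.txt} staged={c.txt}
After op 8 (git add a.txt): modified={d.txt} staged={c.txt}
After op 9 (git reset c.txt): modified={c.txt, d.txt} staged={none}
After op 10 (modify e.txt): modified={c.txt, d.txt, e.txt} staged={none}
After op 11 (modify a.txt): modified={a.txt, c.txt, d.txt, e.txt} staged={none}
After op 12 (git reset a.txt): modified={a.txt, c.txt, d.txt, e.txt} staged={none}
After op 13 (git add c.txt): modified={a.txt, d.txt, e.txt} staged={c.txt}
After op 14 (git commit): modified={a.txt, d.txt, e.txt} staged={none}
After op 15 (modify c.txt): modified={a.txt, c.txt, d.txt, e.txt} staged={none}
After op 16 (git add d.txt): modified={a.txt, c.txt, e.txt} staged={d.txt}
After op 17 (modify b.txt): modified={a.txt, b.txt, c.txt, e.txt} staged={d.txt}
After op 18 (git add c.txt): modified={a.txt, b.txt, e.txt} staged={c.txt, d.txt}
After op 19 (git reset c.txt): modified={a.txt, b.txt, c.txt, e.txt} staged={d.txt}
After op 20 (git reset d.txt): modified={a.txt, b.txt, c.txt, d.txt, e.txt} staged={none}
After op 21 (git add c.txt): modified={a.txt, b.txt, d.txt, e.txt} staged={c.txt}
After op 22 (git reset c.txt): modified={a.txt, b.txt, c.txt, d.txt, e.txt} staged={none}
After op 23 (git add c.txt): modified={a.txt, b.txt, d.txt, e.txt} staged={c.txt}
After op 24 (git reset c.txt): modified={a.txt, b.txt, c.txt, d.txt, e.txt} staged={none}
After op 25 (modify e.txt): modified={a.txt, b.txt, c.txt, d.txt, e.txt} staged={none}
After op 26 (git add e.txt): modified={a.txt, b.txt, c.txt, d.txt} staged={e.txt}
After op 27 (git commit): modified={a.txt, b.txt, c.txt, d.txt} staged={none}
After op 28 (modify e.txt): modified={a.txt, b.txt, c.txt, d.txt, e.txt} staged={none}
After op 29 (git add e.txt): modified={a.txt, b.txt, c.txt, d.txt} staged={e.txt}
After op 30 (git reset e.txt): modified={a.txt, b.txt, c.txt, d.txt, e.txt} staged={none}
Final staged set: {none} -> count=0

Answer: 0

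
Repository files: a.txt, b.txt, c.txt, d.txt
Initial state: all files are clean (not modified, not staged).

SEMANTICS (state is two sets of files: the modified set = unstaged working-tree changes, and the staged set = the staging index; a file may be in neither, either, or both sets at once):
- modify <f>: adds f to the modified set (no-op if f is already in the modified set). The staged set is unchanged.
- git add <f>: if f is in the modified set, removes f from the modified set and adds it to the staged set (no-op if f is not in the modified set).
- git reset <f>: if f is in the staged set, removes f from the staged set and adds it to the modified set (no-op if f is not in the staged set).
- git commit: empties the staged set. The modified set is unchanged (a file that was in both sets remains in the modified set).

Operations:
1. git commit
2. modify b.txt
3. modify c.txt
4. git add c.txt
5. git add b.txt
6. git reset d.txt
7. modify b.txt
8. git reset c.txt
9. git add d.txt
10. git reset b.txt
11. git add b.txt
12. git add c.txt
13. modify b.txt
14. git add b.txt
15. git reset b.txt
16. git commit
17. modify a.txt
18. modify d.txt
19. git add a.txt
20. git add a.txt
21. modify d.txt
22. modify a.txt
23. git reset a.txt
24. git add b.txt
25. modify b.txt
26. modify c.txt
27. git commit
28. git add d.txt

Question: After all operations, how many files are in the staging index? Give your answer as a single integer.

After op 1 (git commit): modified={none} staged={none}
After op 2 (modify b.txt): modified={b.txt} staged={none}
After op 3 (modify c.txt): modified={b.txt, c.txt} staged={none}
After op 4 (git add c.txt): modified={b.txt} staged={c.txt}
After op 5 (git add b.txt): modified={none} staged={b.txt, c.txt}
After op 6 (git reset d.txt): modified={none} staged={b.txt, c.txt}
After op 7 (modify b.txt): modified={b.txt} staged={b.txt, c.txt}
After op 8 (git reset c.txt): modified={b.txt, c.txt} staged={b.txt}
After op 9 (git add d.txt): modified={b.txt, c.txt} staged={b.txt}
After op 10 (git reset b.txt): modified={b.txt, c.txt} staged={none}
After op 11 (git add b.txt): modified={c.txt} staged={b.txt}
After op 12 (git add c.txt): modified={none} staged={b.txt, c.txt}
After op 13 (modify b.txt): modified={b.txt} staged={b.txt, c.txt}
After op 14 (git add b.txt): modified={none} staged={b.txt, c.txt}
After op 15 (git reset b.txt): modified={b.txt} staged={c.txt}
After op 16 (git commit): modified={b.txt} staged={none}
After op 17 (modify a.txt): modified={a.txt, b.txt} staged={none}
After op 18 (modify d.txt): modified={a.txt, b.txt, d.txt} staged={none}
After op 19 (git add a.txt): modified={b.txt, d.txt} staged={a.txt}
After op 20 (git add a.txt): modified={b.txt, d.txt} staged={a.txt}
After op 21 (modify d.txt): modified={b.txt, d.txt} staged={a.txt}
After op 22 (modify a.txt): modified={a.txt, b.txt, d.txt} staged={a.txt}
After op 23 (git reset a.txt): modified={a.txt, b.txt, d.txt} staged={none}
After op 24 (git add b.txt): modified={a.txt, d.txt} staged={b.txt}
After op 25 (modify b.txt): modified={a.txt, b.txt, d.txt} staged={b.txt}
After op 26 (modify c.txt): modified={a.txt, b.txt, c.txt, d.txt} staged={b.txt}
After op 27 (git commit): modified={a.txt, b.txt, c.txt, d.txt} staged={none}
After op 28 (git add d.txt): modified={a.txt, b.txt, c.txt} staged={d.txt}
Final staged set: {d.txt} -> count=1

Answer: 1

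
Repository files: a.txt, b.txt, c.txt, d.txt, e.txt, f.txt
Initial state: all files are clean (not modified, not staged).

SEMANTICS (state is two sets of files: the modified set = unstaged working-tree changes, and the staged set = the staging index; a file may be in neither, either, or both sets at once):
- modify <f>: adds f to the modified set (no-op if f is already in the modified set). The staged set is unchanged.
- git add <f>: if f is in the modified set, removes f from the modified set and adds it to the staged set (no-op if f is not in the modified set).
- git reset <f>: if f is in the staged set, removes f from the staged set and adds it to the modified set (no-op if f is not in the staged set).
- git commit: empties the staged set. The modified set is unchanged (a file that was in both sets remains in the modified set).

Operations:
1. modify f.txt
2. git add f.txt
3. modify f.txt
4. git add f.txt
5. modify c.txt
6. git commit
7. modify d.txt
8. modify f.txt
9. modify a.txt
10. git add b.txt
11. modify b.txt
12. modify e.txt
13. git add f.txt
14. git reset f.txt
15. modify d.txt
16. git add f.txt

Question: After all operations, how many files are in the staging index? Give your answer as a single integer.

Answer: 1

Derivation:
After op 1 (modify f.txt): modified={f.txt} staged={none}
After op 2 (git add f.txt): modified={none} staged={f.txt}
After op 3 (modify f.txt): modified={f.txt} staged={f.txt}
After op 4 (git add f.txt): modified={none} staged={f.txt}
After op 5 (modify c.txt): modified={c.txt} staged={f.txt}
After op 6 (git commit): modified={c.txt} staged={none}
After op 7 (modify d.txt): modified={c.txt, d.txt} staged={none}
After op 8 (modify f.txt): modified={c.txt, d.txt, f.txt} staged={none}
After op 9 (modify a.txt): modified={a.txt, c.txt, d.txt, f.txt} staged={none}
After op 10 (git add b.txt): modified={a.txt, c.txt, d.txt, f.txt} staged={none}
After op 11 (modify b.txt): modified={a.txt, b.txt, c.txt, d.txt, f.txt} staged={none}
After op 12 (modify e.txt): modified={a.txt, b.txt, c.txt, d.txt, e.txt, f.txt} staged={none}
After op 13 (git add f.txt): modified={a.txt, b.txt, c.txt, d.txt, e.txt} staged={f.txt}
After op 14 (git reset f.txt): modified={a.txt, b.txt, c.txt, d.txt, e.txt, f.txt} staged={none}
After op 15 (modify d.txt): modified={a.txt, b.txt, c.txt, d.txt, e.txt, f.txt} staged={none}
After op 16 (git add f.txt): modified={a.txt, b.txt, c.txt, d.txt, e.txt} staged={f.txt}
Final staged set: {f.txt} -> count=1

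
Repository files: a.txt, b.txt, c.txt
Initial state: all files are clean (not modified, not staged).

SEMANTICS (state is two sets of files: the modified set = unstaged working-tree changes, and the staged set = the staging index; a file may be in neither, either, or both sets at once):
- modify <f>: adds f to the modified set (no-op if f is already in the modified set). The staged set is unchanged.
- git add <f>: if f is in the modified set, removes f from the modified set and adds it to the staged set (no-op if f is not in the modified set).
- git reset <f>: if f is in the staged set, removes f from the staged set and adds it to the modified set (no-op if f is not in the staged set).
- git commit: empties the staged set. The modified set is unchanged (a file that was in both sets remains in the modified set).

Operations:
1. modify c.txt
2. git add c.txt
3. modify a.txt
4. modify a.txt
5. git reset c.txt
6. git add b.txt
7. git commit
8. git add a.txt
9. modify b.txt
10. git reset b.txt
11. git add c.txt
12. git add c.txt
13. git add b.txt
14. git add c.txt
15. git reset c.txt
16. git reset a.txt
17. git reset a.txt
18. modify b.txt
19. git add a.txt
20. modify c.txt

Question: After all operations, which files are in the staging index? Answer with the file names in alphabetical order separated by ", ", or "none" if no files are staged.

After op 1 (modify c.txt): modified={c.txt} staged={none}
After op 2 (git add c.txt): modified={none} staged={c.txt}
After op 3 (modify a.txt): modified={a.txt} staged={c.txt}
After op 4 (modify a.txt): modified={a.txt} staged={c.txt}
After op 5 (git reset c.txt): modified={a.txt, c.txt} staged={none}
After op 6 (git add b.txt): modified={a.txt, c.txt} staged={none}
After op 7 (git commit): modified={a.txt, c.txt} staged={none}
After op 8 (git add a.txt): modified={c.txt} staged={a.txt}
After op 9 (modify b.txt): modified={b.txt, c.txt} staged={a.txt}
After op 10 (git reset b.txt): modified={b.txt, c.txt} staged={a.txt}
After op 11 (git add c.txt): modified={b.txt} staged={a.txt, c.txt}
After op 12 (git add c.txt): modified={b.txt} staged={a.txt, c.txt}
After op 13 (git add b.txt): modified={none} staged={a.txt, b.txt, c.txt}
After op 14 (git add c.txt): modified={none} staged={a.txt, b.txt, c.txt}
After op 15 (git reset c.txt): modified={c.txt} staged={a.txt, b.txt}
After op 16 (git reset a.txt): modified={a.txt, c.txt} staged={b.txt}
After op 17 (git reset a.txt): modified={a.txt, c.txt} staged={b.txt}
After op 18 (modify b.txt): modified={a.txt, b.txt, c.txt} staged={b.txt}
After op 19 (git add a.txt): modified={b.txt, c.txt} staged={a.txt, b.txt}
After op 20 (modify c.txt): modified={b.txt, c.txt} staged={a.txt, b.txt}

Answer: a.txt, b.txt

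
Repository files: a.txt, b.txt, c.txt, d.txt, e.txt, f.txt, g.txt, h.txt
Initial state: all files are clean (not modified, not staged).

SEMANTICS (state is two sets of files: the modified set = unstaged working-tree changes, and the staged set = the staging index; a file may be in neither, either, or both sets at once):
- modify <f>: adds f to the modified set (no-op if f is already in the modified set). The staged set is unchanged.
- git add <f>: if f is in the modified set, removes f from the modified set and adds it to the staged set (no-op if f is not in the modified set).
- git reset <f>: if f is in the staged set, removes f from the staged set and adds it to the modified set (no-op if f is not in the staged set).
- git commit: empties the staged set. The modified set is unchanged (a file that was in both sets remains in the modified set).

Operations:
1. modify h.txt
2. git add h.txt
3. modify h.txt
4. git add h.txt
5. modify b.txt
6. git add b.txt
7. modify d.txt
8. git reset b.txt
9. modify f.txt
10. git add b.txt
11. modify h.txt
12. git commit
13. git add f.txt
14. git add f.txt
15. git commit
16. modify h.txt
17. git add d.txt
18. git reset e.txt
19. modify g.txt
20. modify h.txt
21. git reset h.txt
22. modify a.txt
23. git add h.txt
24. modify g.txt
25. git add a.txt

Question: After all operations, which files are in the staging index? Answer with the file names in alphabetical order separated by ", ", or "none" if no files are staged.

Answer: a.txt, d.txt, h.txt

Derivation:
After op 1 (modify h.txt): modified={h.txt} staged={none}
After op 2 (git add h.txt): modified={none} staged={h.txt}
After op 3 (modify h.txt): modified={h.txt} staged={h.txt}
After op 4 (git add h.txt): modified={none} staged={h.txt}
After op 5 (modify b.txt): modified={b.txt} staged={h.txt}
After op 6 (git add b.txt): modified={none} staged={b.txt, h.txt}
After op 7 (modify d.txt): modified={d.txt} staged={b.txt, h.txt}
After op 8 (git reset b.txt): modified={b.txt, d.txt} staged={h.txt}
After op 9 (modify f.txt): modified={b.txt, d.txt, f.txt} staged={h.txt}
After op 10 (git add b.txt): modified={d.txt, f.txt} staged={b.txt, h.txt}
After op 11 (modify h.txt): modified={d.txt, f.txt, h.txt} staged={b.txt, h.txt}
After op 12 (git commit): modified={d.txt, f.txt, h.txt} staged={none}
After op 13 (git add f.txt): modified={d.txt, h.txt} staged={f.txt}
After op 14 (git add f.txt): modified={d.txt, h.txt} staged={f.txt}
After op 15 (git commit): modified={d.txt, h.txt} staged={none}
After op 16 (modify h.txt): modified={d.txt, h.txt} staged={none}
After op 17 (git add d.txt): modified={h.txt} staged={d.txt}
After op 18 (git reset e.txt): modified={h.txt} staged={d.txt}
After op 19 (modify g.txt): modified={g.txt, h.txt} staged={d.txt}
After op 20 (modify h.txt): modified={g.txt, h.txt} staged={d.txt}
After op 21 (git reset h.txt): modified={g.txt, h.txt} staged={d.txt}
After op 22 (modify a.txt): modified={a.txt, g.txt, h.txt} staged={d.txt}
After op 23 (git add h.txt): modified={a.txt, g.txt} staged={d.txt, h.txt}
After op 24 (modify g.txt): modified={a.txt, g.txt} staged={d.txt, h.txt}
After op 25 (git add a.txt): modified={g.txt} staged={a.txt, d.txt, h.txt}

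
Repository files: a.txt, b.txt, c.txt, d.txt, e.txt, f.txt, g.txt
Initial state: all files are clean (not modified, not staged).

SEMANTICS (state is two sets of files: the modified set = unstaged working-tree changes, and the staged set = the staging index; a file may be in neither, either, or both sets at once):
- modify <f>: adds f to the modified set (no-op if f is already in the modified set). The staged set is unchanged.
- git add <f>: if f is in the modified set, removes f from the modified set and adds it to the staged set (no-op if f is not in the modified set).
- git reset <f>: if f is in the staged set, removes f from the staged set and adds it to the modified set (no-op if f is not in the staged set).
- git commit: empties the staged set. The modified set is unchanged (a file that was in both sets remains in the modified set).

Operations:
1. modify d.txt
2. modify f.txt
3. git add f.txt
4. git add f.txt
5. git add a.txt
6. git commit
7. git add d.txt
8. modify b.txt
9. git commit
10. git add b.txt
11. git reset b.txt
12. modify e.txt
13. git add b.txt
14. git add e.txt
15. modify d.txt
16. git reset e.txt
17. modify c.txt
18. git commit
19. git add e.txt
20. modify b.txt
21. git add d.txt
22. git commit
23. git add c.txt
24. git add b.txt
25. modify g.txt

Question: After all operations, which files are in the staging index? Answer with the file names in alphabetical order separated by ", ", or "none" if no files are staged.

Answer: b.txt, c.txt

Derivation:
After op 1 (modify d.txt): modified={d.txt} staged={none}
After op 2 (modify f.txt): modified={d.txt, f.txt} staged={none}
After op 3 (git add f.txt): modified={d.txt} staged={f.txt}
After op 4 (git add f.txt): modified={d.txt} staged={f.txt}
After op 5 (git add a.txt): modified={d.txt} staged={f.txt}
After op 6 (git commit): modified={d.txt} staged={none}
After op 7 (git add d.txt): modified={none} staged={d.txt}
After op 8 (modify b.txt): modified={b.txt} staged={d.txt}
After op 9 (git commit): modified={b.txt} staged={none}
After op 10 (git add b.txt): modified={none} staged={b.txt}
After op 11 (git reset b.txt): modified={b.txt} staged={none}
After op 12 (modify e.txt): modified={b.txt, e.txt} staged={none}
After op 13 (git add b.txt): modified={e.txt} staged={b.txt}
After op 14 (git add e.txt): modified={none} staged={b.txt, e.txt}
After op 15 (modify d.txt): modified={d.txt} staged={b.txt, e.txt}
After op 16 (git reset e.txt): modified={d.txt, e.txt} staged={b.txt}
After op 17 (modify c.txt): modified={c.txt, d.txt, e.txt} staged={b.txt}
After op 18 (git commit): modified={c.txt, d.txt, e.txt} staged={none}
After op 19 (git add e.txt): modified={c.txt, d.txt} staged={e.txt}
After op 20 (modify b.txt): modified={b.txt, c.txt, d.txt} staged={e.txt}
After op 21 (git add d.txt): modified={b.txt, c.txt} staged={d.txt, e.txt}
After op 22 (git commit): modified={b.txt, c.txt} staged={none}
After op 23 (git add c.txt): modified={b.txt} staged={c.txt}
After op 24 (git add b.txt): modified={none} staged={b.txt, c.txt}
After op 25 (modify g.txt): modified={g.txt} staged={b.txt, c.txt}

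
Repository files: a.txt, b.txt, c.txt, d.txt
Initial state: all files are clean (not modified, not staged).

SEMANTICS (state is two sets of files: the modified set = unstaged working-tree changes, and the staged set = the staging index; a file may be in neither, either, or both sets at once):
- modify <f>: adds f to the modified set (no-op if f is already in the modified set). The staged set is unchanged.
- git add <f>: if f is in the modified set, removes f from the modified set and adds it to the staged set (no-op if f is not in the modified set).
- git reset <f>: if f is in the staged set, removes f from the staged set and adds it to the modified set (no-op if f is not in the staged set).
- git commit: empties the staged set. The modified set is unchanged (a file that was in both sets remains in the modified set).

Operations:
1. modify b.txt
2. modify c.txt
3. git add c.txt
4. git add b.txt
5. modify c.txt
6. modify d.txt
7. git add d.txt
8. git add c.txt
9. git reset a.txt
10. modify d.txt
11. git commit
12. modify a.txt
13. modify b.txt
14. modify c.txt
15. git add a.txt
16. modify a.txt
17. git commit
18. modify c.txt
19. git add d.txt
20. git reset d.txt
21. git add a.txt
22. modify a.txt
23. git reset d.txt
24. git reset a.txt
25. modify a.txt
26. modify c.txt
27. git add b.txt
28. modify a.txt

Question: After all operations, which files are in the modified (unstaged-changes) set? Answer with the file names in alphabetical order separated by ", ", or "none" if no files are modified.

After op 1 (modify b.txt): modified={b.txt} staged={none}
After op 2 (modify c.txt): modified={b.txt, c.txt} staged={none}
After op 3 (git add c.txt): modified={b.txt} staged={c.txt}
After op 4 (git add b.txt): modified={none} staged={b.txt, c.txt}
After op 5 (modify c.txt): modified={c.txt} staged={b.txt, c.txt}
After op 6 (modify d.txt): modified={c.txt, d.txt} staged={b.txt, c.txt}
After op 7 (git add d.txt): modified={c.txt} staged={b.txt, c.txt, d.txt}
After op 8 (git add c.txt): modified={none} staged={b.txt, c.txt, d.txt}
After op 9 (git reset a.txt): modified={none} staged={b.txt, c.txt, d.txt}
After op 10 (modify d.txt): modified={d.txt} staged={b.txt, c.txt, d.txt}
After op 11 (git commit): modified={d.txt} staged={none}
After op 12 (modify a.txt): modified={a.txt, d.txt} staged={none}
After op 13 (modify b.txt): modified={a.txt, b.txt, d.txt} staged={none}
After op 14 (modify c.txt): modified={a.txt, b.txt, c.txt, d.txt} staged={none}
After op 15 (git add a.txt): modified={b.txt, c.txt, d.txt} staged={a.txt}
After op 16 (modify a.txt): modified={a.txt, b.txt, c.txt, d.txt} staged={a.txt}
After op 17 (git commit): modified={a.txt, b.txt, c.txt, d.txt} staged={none}
After op 18 (modify c.txt): modified={a.txt, b.txt, c.txt, d.txt} staged={none}
After op 19 (git add d.txt): modified={a.txt, b.txt, c.txt} staged={d.txt}
After op 20 (git reset d.txt): modified={a.txt, b.txt, c.txt, d.txt} staged={none}
After op 21 (git add a.txt): modified={b.txt, c.txt, d.txt} staged={a.txt}
After op 22 (modify a.txt): modified={a.txt, b.txt, c.txt, d.txt} staged={a.txt}
After op 23 (git reset d.txt): modified={a.txt, b.txt, c.txt, d.txt} staged={a.txt}
After op 24 (git reset a.txt): modified={a.txt, b.txt, c.txt, d.txt} staged={none}
After op 25 (modify a.txt): modified={a.txt, b.txt, c.txt, d.txt} staged={none}
After op 26 (modify c.txt): modified={a.txt, b.txt, c.txt, d.txt} staged={none}
After op 27 (git add b.txt): modified={a.txt, c.txt, d.txt} staged={b.txt}
After op 28 (modify a.txt): modified={a.txt, c.txt, d.txt} staged={b.txt}

Answer: a.txt, c.txt, d.txt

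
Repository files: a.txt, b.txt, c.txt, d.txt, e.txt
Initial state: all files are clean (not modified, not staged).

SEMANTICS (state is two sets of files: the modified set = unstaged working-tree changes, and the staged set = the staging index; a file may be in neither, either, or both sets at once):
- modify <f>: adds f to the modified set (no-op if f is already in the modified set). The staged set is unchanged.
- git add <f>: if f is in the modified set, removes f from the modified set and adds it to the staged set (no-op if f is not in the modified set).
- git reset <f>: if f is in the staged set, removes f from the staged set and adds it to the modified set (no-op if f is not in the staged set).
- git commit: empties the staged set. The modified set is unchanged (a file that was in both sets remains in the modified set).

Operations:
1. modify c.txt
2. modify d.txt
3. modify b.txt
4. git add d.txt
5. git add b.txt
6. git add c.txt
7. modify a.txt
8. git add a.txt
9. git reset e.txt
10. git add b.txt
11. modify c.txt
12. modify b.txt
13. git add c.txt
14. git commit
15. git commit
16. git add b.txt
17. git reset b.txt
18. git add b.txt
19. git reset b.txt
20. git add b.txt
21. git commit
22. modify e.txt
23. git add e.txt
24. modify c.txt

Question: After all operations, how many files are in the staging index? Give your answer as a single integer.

After op 1 (modify c.txt): modified={c.txt} staged={none}
After op 2 (modify d.txt): modified={c.txt, d.txt} staged={none}
After op 3 (modify b.txt): modified={b.txt, c.txt, d.txt} staged={none}
After op 4 (git add d.txt): modified={b.txt, c.txt} staged={d.txt}
After op 5 (git add b.txt): modified={c.txt} staged={b.txt, d.txt}
After op 6 (git add c.txt): modified={none} staged={b.txt, c.txt, d.txt}
After op 7 (modify a.txt): modified={a.txt} staged={b.txt, c.txt, d.txt}
After op 8 (git add a.txt): modified={none} staged={a.txt, b.txt, c.txt, d.txt}
After op 9 (git reset e.txt): modified={none} staged={a.txt, b.txt, c.txt, d.txt}
After op 10 (git add b.txt): modified={none} staged={a.txt, b.txt, c.txt, d.txt}
After op 11 (modify c.txt): modified={c.txt} staged={a.txt, b.txt, c.txt, d.txt}
After op 12 (modify b.txt): modified={b.txt, c.txt} staged={a.txt, b.txt, c.txt, d.txt}
After op 13 (git add c.txt): modified={b.txt} staged={a.txt, b.txt, c.txt, d.txt}
After op 14 (git commit): modified={b.txt} staged={none}
After op 15 (git commit): modified={b.txt} staged={none}
After op 16 (git add b.txt): modified={none} staged={b.txt}
After op 17 (git reset b.txt): modified={b.txt} staged={none}
After op 18 (git add b.txt): modified={none} staged={b.txt}
After op 19 (git reset b.txt): modified={b.txt} staged={none}
After op 20 (git add b.txt): modified={none} staged={b.txt}
After op 21 (git commit): modified={none} staged={none}
After op 22 (modify e.txt): modified={e.txt} staged={none}
After op 23 (git add e.txt): modified={none} staged={e.txt}
After op 24 (modify c.txt): modified={c.txt} staged={e.txt}
Final staged set: {e.txt} -> count=1

Answer: 1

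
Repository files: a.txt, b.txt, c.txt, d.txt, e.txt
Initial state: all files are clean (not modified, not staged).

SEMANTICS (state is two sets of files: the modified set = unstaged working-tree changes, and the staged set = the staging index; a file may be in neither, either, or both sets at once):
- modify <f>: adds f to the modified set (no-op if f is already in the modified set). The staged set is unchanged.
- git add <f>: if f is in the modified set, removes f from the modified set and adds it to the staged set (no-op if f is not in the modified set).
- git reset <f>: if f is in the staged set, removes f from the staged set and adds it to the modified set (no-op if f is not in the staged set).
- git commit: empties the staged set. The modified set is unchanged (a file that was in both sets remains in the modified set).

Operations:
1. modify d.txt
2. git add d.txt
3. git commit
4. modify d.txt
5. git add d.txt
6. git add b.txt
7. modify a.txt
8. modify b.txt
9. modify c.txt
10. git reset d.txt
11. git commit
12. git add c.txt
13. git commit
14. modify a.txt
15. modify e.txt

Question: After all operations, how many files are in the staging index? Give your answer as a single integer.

After op 1 (modify d.txt): modified={d.txt} staged={none}
After op 2 (git add d.txt): modified={none} staged={d.txt}
After op 3 (git commit): modified={none} staged={none}
After op 4 (modify d.txt): modified={d.txt} staged={none}
After op 5 (git add d.txt): modified={none} staged={d.txt}
After op 6 (git add b.txt): modified={none} staged={d.txt}
After op 7 (modify a.txt): modified={a.txt} staged={d.txt}
After op 8 (modify b.txt): modified={a.txt, b.txt} staged={d.txt}
After op 9 (modify c.txt): modified={a.txt, b.txt, c.txt} staged={d.txt}
After op 10 (git reset d.txt): modified={a.txt, b.txt, c.txt, d.txt} staged={none}
After op 11 (git commit): modified={a.txt, b.txt, c.txt, d.txt} staged={none}
After op 12 (git add c.txt): modified={a.txt, b.txt, d.txt} staged={c.txt}
After op 13 (git commit): modified={a.txt, b.txt, d.txt} staged={none}
After op 14 (modify a.txt): modified={a.txt, b.txt, d.txt} staged={none}
After op 15 (modify e.txt): modified={a.txt, b.txt, d.txt, e.txt} staged={none}
Final staged set: {none} -> count=0

Answer: 0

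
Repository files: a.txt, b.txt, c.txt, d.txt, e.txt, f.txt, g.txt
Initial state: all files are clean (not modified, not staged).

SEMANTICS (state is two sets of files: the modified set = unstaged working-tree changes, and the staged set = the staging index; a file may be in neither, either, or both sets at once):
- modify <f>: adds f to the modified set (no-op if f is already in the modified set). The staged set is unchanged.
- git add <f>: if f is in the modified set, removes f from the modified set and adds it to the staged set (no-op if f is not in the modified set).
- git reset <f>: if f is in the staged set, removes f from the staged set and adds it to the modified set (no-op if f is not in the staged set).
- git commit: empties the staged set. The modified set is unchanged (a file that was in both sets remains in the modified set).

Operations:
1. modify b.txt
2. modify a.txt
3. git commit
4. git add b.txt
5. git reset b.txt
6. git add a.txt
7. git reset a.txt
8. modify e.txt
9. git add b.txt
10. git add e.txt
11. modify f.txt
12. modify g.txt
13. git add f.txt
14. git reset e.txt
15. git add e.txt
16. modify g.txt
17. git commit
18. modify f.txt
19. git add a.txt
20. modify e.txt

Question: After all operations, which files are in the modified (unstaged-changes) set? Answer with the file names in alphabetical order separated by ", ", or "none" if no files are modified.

Answer: e.txt, f.txt, g.txt

Derivation:
After op 1 (modify b.txt): modified={b.txt} staged={none}
After op 2 (modify a.txt): modified={a.txt, b.txt} staged={none}
After op 3 (git commit): modified={a.txt, b.txt} staged={none}
After op 4 (git add b.txt): modified={a.txt} staged={b.txt}
After op 5 (git reset b.txt): modified={a.txt, b.txt} staged={none}
After op 6 (git add a.txt): modified={b.txt} staged={a.txt}
After op 7 (git reset a.txt): modified={a.txt, b.txt} staged={none}
After op 8 (modify e.txt): modified={a.txt, b.txt, e.txt} staged={none}
After op 9 (git add b.txt): modified={a.txt, e.txt} staged={b.txt}
After op 10 (git add e.txt): modified={a.txt} staged={b.txt, e.txt}
After op 11 (modify f.txt): modified={a.txt, f.txt} staged={b.txt, e.txt}
After op 12 (modify g.txt): modified={a.txt, f.txt, g.txt} staged={b.txt, e.txt}
After op 13 (git add f.txt): modified={a.txt, g.txt} staged={b.txt, e.txt, f.txt}
After op 14 (git reset e.txt): modified={a.txt, e.txt, g.txt} staged={b.txt, f.txt}
After op 15 (git add e.txt): modified={a.txt, g.txt} staged={b.txt, e.txt, f.txt}
After op 16 (modify g.txt): modified={a.txt, g.txt} staged={b.txt, e.txt, f.txt}
After op 17 (git commit): modified={a.txt, g.txt} staged={none}
After op 18 (modify f.txt): modified={a.txt, f.txt, g.txt} staged={none}
After op 19 (git add a.txt): modified={f.txt, g.txt} staged={a.txt}
After op 20 (modify e.txt): modified={e.txt, f.txt, g.txt} staged={a.txt}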